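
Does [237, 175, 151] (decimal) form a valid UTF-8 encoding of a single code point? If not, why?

invalid (encodes a surrogate (U+D800–U+DFFF))

Structurally a 3-byte sequence; payload = 0xDBD7.
But 0xDBD7 is in U+D800–U+DFFF, the surrogate range. Surrogates are not Unicode scalar values and are forbidden in UTF-8.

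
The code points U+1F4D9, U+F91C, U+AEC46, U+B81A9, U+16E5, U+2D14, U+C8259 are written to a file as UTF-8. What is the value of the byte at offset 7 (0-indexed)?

0xF2

U+1F4D9 → 4-byte form F0 9F 93 99 at offsets 0–3.
U+F91C → 3-byte form EF A4 9C at offsets 4–6.
U+AEC46 → 4-byte form F2 AE B1 86 at offsets 7–10.
Offset 7 falls in char 3's range; it's byte 1 of F2 AE B1 86 = 0xF2.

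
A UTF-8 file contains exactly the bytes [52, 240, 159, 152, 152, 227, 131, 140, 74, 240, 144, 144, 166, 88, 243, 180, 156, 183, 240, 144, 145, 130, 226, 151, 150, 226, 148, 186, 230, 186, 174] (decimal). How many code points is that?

Byte at offset 0: 0x34 = 00110100 → 1-byte char (#1). Advance 1.
Byte at offset 1: 0xF0 = 11110000 → 4-byte char (#2). Advance 4.
Byte at offset 5: 0xE3 = 11100011 → 3-byte char (#3). Advance 3.
Byte at offset 8: 0x4A = 01001010 → 1-byte char (#4). Advance 1.
Byte at offset 9: 0xF0 = 11110000 → 4-byte char (#5). Advance 4.
Byte at offset 13: 0x58 = 01011000 → 1-byte char (#6). Advance 1.
Byte at offset 14: 0xF3 = 11110011 → 4-byte char (#7). Advance 4.
Byte at offset 18: 0xF0 = 11110000 → 4-byte char (#8). Advance 4.
Byte at offset 22: 0xE2 = 11100010 → 3-byte char (#9). Advance 3.
Byte at offset 25: 0xE2 = 11100010 → 3-byte char (#10). Advance 3.
Byte at offset 28: 0xE6 = 11100110 → 3-byte char (#11). Advance 3.
Reached end at offset 31 after 11 code points.

11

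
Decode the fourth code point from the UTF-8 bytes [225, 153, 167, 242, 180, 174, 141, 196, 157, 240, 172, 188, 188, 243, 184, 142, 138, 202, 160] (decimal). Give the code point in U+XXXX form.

U+2CF3C

Offset 0: leading byte 0xE1 = 11100001 → 3-byte char #1 = E1 99 A7.
Offset 3: leading byte 0xF2 = 11110010 → 4-byte char #2 = F2 B4 AE 8D.
Offset 7: leading byte 0xC4 = 11000100 → 2-byte char #3 = C4 9D.
Offset 9: leading byte 0xF0 = 11110000 → 4-byte char #4 = F0 AC BC BC.
Leading byte 0xF0 = 11110000 matches 11110xxx → 4-byte sequence.
Byte 1: 0xF0 = 11110000, payload 000 (3 bits).
Byte 2: 0xAC = 10101100 (10xxxxxx ✓), payload 101100.
Byte 3: 0xBC = 10111100 (10xxxxxx ✓), payload 111100.
Byte 4: 0xBC = 10111100 (10xxxxxx ✓), payload 111100.
Concatenate: 000101100111100111100 = 0x2CF3C (21 bits → U+2CF3C).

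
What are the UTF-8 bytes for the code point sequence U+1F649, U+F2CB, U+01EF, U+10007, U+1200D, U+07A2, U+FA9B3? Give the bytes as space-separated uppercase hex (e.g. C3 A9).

U+1F649: 4-byte form → F0 9F 99 89.
U+F2CB: 3-byte form → EF 8B 8B.
U+01EF: 2-byte form → C7 AF.
U+10007: 4-byte form → F0 90 80 87.
U+1200D: 4-byte form → F0 92 80 8D.
U+07A2: 2-byte form → DE A2.
U+FA9B3: 4-byte form → F3 BA A6 B3.
Concatenated (23 bytes): F0 9F 99 89 EF 8B 8B C7 AF F0 90 80 87 F0 92 80 8D DE A2 F3 BA A6 B3.

F0 9F 99 89 EF 8B 8B C7 AF F0 90 80 87 F0 92 80 8D DE A2 F3 BA A6 B3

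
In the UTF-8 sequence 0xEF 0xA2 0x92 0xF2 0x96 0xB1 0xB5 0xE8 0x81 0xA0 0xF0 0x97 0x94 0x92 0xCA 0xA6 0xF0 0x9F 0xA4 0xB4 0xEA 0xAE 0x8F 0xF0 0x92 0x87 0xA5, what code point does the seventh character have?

U+AB8F

Offset 0: leading byte 0xEF = 11101111 → 3-byte char #1 = EF A2 92.
Offset 3: leading byte 0xF2 = 11110010 → 4-byte char #2 = F2 96 B1 B5.
Offset 7: leading byte 0xE8 = 11101000 → 3-byte char #3 = E8 81 A0.
Offset 10: leading byte 0xF0 = 11110000 → 4-byte char #4 = F0 97 94 92.
Offset 14: leading byte 0xCA = 11001010 → 2-byte char #5 = CA A6.
Offset 16: leading byte 0xF0 = 11110000 → 4-byte char #6 = F0 9F A4 B4.
Offset 20: leading byte 0xEA = 11101010 → 3-byte char #7 = EA AE 8F.
Leading byte 0xEA = 11101010 matches 1110xxxx → 3-byte sequence.
Byte 1: 0xEA = 11101010, payload 1010 (4 bits).
Byte 2: 0xAE = 10101110 (10xxxxxx ✓), payload 101110.
Byte 3: 0x8F = 10001111 (10xxxxxx ✓), payload 001111.
Concatenate: 1010101110001111 = 0xAB8F (16 bits → U+AB8F).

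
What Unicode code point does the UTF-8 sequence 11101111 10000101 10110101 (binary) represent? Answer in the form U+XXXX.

Leading byte 0xEF = 11101111 matches 1110xxxx → 3-byte sequence.
Byte 1: 0xEF = 11101111, payload 1111 (4 bits).
Byte 2: 0x85 = 10000101 (10xxxxxx ✓), payload 000101.
Byte 3: 0xB5 = 10110101 (10xxxxxx ✓), payload 110101.
Concatenate: 1111000101110101 = 0xF175 (16 bits → U+F175).

U+F175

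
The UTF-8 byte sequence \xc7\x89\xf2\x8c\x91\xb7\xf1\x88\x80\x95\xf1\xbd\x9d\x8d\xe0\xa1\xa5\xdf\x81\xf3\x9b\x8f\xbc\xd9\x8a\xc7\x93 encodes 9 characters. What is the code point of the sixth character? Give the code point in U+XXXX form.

Offset 0: leading byte 0xC7 = 11000111 → 2-byte char #1 = C7 89.
Offset 2: leading byte 0xF2 = 11110010 → 4-byte char #2 = F2 8C 91 B7.
Offset 6: leading byte 0xF1 = 11110001 → 4-byte char #3 = F1 88 80 95.
Offset 10: leading byte 0xF1 = 11110001 → 4-byte char #4 = F1 BD 9D 8D.
Offset 14: leading byte 0xE0 = 11100000 → 3-byte char #5 = E0 A1 A5.
Offset 17: leading byte 0xDF = 11011111 → 2-byte char #6 = DF 81.
Leading byte 0xDF = 11011111 matches 110xxxxx → 2-byte sequence.
Byte 1: 0xDF = 11011111, payload 11111 (5 bits).
Byte 2: 0x81 = 10000001 (10xxxxxx ✓), payload 000001.
Concatenate: 11111000001 = 0x7C1 (11 bits → U+07C1).

U+07C1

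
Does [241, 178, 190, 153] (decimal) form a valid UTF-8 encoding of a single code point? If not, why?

valid

Leading byte 0xF1 = 11110001 → 4-byte form.
Continuation bytes 0xB2=10110010, 0xBE=10111110, 0x99=10011001 all match 10xxxxxx.
Decoded value 0x72F99 is ≥ 0x10000 (shortest form) and not a surrogate.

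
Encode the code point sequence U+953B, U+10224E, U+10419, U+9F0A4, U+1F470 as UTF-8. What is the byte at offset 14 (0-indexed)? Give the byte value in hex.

0xA4

U+953B → 3-byte form E9 94 BB at offsets 0–2.
U+10224E → 4-byte form F4 82 89 8E at offsets 3–6.
U+10419 → 4-byte form F0 90 90 99 at offsets 7–10.
U+9F0A4 → 4-byte form F2 9F 82 A4 at offsets 11–14.
Offset 14 falls in char 4's range; it's byte 4 of F2 9F 82 A4 = 0xA4.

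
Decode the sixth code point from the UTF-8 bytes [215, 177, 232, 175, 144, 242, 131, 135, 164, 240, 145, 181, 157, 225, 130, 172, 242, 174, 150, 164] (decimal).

U+AE5A4

Offset 0: leading byte 0xD7 = 11010111 → 2-byte char #1 = D7 B1.
Offset 2: leading byte 0xE8 = 11101000 → 3-byte char #2 = E8 AF 90.
Offset 5: leading byte 0xF2 = 11110010 → 4-byte char #3 = F2 83 87 A4.
Offset 9: leading byte 0xF0 = 11110000 → 4-byte char #4 = F0 91 B5 9D.
Offset 13: leading byte 0xE1 = 11100001 → 3-byte char #5 = E1 82 AC.
Offset 16: leading byte 0xF2 = 11110010 → 4-byte char #6 = F2 AE 96 A4.
Leading byte 0xF2 = 11110010 matches 11110xxx → 4-byte sequence.
Byte 1: 0xF2 = 11110010, payload 010 (3 bits).
Byte 2: 0xAE = 10101110 (10xxxxxx ✓), payload 101110.
Byte 3: 0x96 = 10010110 (10xxxxxx ✓), payload 010110.
Byte 4: 0xA4 = 10100100 (10xxxxxx ✓), payload 100100.
Concatenate: 010101110010110100100 = 0xAE5A4 (21 bits → U+AE5A4).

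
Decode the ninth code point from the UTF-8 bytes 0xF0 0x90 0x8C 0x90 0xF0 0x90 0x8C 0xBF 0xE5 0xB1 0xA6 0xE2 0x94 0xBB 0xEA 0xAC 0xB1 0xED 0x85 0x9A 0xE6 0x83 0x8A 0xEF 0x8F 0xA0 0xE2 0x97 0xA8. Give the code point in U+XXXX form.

U+25E8

Offset 0: leading byte 0xF0 = 11110000 → 4-byte char #1 = F0 90 8C 90.
Offset 4: leading byte 0xF0 = 11110000 → 4-byte char #2 = F0 90 8C BF.
Offset 8: leading byte 0xE5 = 11100101 → 3-byte char #3 = E5 B1 A6.
Offset 11: leading byte 0xE2 = 11100010 → 3-byte char #4 = E2 94 BB.
Offset 14: leading byte 0xEA = 11101010 → 3-byte char #5 = EA AC B1.
Offset 17: leading byte 0xED = 11101101 → 3-byte char #6 = ED 85 9A.
Offset 20: leading byte 0xE6 = 11100110 → 3-byte char #7 = E6 83 8A.
Offset 23: leading byte 0xEF = 11101111 → 3-byte char #8 = EF 8F A0.
Offset 26: leading byte 0xE2 = 11100010 → 3-byte char #9 = E2 97 A8.
Leading byte 0xE2 = 11100010 matches 1110xxxx → 3-byte sequence.
Byte 1: 0xE2 = 11100010, payload 0010 (4 bits).
Byte 2: 0x97 = 10010111 (10xxxxxx ✓), payload 010111.
Byte 3: 0xA8 = 10101000 (10xxxxxx ✓), payload 101000.
Concatenate: 0010010111101000 = 0x25E8 (16 bits → U+25E8).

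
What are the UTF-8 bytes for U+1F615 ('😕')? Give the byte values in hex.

F0 9F 98 95

U+1F615 = 0x1F615 = 128533 decimal. In range U+10000–U+10FFFF → 4-byte form: 11110xxx 10xxxxxx 10xxxxxx 10xxxxxx.
Binary (21 bits): 000011111011000010101.
Split 3+6+6+6: 000 | 011111 | 011000 | 010101.
Byte 1: 11110000 = 0xF0.
Byte 2: 10011111 = 0x9F.
Byte 3: 10011000 = 0x98.
Byte 4: 10010101 = 0x95.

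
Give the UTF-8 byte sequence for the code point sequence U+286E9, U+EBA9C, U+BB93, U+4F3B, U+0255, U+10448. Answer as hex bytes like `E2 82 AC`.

U+286E9: 4-byte form → F0 A8 9B A9.
U+EBA9C: 4-byte form → F3 AB AA 9C.
U+BB93: 3-byte form → EB AE 93.
U+4F3B: 3-byte form → E4 BC BB.
U+0255: 2-byte form → C9 95.
U+10448: 4-byte form → F0 90 91 88.
Concatenated (20 bytes): F0 A8 9B A9 F3 AB AA 9C EB AE 93 E4 BC BB C9 95 F0 90 91 88.

F0 A8 9B A9 F3 AB AA 9C EB AE 93 E4 BC BB C9 95 F0 90 91 88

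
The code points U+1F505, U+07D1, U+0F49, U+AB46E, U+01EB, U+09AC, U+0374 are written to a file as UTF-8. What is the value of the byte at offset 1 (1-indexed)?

1-indexed offset 1 is 0-indexed offset 0.
U+1F505 → 4-byte form F0 9F 94 85 at offsets 0–3.
Offset 0 falls in char 1's range; it's byte 1 of F0 9F 94 85 = 0xF0.

0xF0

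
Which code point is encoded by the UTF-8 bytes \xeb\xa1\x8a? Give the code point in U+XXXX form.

U+B84A

Leading byte 0xEB = 11101011 matches 1110xxxx → 3-byte sequence.
Byte 1: 0xEB = 11101011, payload 1011 (4 bits).
Byte 2: 0xA1 = 10100001 (10xxxxxx ✓), payload 100001.
Byte 3: 0x8A = 10001010 (10xxxxxx ✓), payload 001010.
Concatenate: 1011100001001010 = 0xB84A (16 bits → U+B84A).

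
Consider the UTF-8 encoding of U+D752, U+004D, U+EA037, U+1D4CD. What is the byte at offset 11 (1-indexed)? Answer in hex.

0x93

1-indexed offset 11 is 0-indexed offset 10.
U+D752 → 3-byte form ED 9D 92 at offsets 0–2.
U+004D → 1-byte form 4D at offsets 3–3.
U+EA037 → 4-byte form F3 AA 80 B7 at offsets 4–7.
U+1D4CD → 4-byte form F0 9D 93 8D at offsets 8–11.
Offset 10 falls in char 4's range; it's byte 3 of F0 9D 93 8D = 0x93.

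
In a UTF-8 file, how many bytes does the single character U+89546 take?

U+89546 = 0x89546. UTF-8 uses 1 byte below 0x80, 2 below 0x800, 3 below 0x10000, 4 up to 0x10FFFF. 0x89546 is in U+10000–U+10FFFF → 4 bytes.

4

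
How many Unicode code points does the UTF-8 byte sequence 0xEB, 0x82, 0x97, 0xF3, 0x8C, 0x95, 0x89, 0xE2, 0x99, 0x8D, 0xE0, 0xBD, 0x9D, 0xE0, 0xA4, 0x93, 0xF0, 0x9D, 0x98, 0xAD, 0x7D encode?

Byte at offset 0: 0xEB = 11101011 → 3-byte char (#1). Advance 3.
Byte at offset 3: 0xF3 = 11110011 → 4-byte char (#2). Advance 4.
Byte at offset 7: 0xE2 = 11100010 → 3-byte char (#3). Advance 3.
Byte at offset 10: 0xE0 = 11100000 → 3-byte char (#4). Advance 3.
Byte at offset 13: 0xE0 = 11100000 → 3-byte char (#5). Advance 3.
Byte at offset 16: 0xF0 = 11110000 → 4-byte char (#6). Advance 4.
Byte at offset 20: 0x7D = 01111101 → 1-byte char (#7). Advance 1.
Reached end at offset 21 after 7 code points.

7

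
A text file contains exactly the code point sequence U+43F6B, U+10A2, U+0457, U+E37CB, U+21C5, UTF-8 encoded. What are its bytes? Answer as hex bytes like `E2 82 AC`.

U+43F6B: 4-byte form → F1 83 BD AB.
U+10A2: 3-byte form → E1 82 A2.
U+0457: 2-byte form → D1 97.
U+E37CB: 4-byte form → F3 A3 9F 8B.
U+21C5: 3-byte form → E2 87 85.
Concatenated (16 bytes): F1 83 BD AB E1 82 A2 D1 97 F3 A3 9F 8B E2 87 85.

F1 83 BD AB E1 82 A2 D1 97 F3 A3 9F 8B E2 87 85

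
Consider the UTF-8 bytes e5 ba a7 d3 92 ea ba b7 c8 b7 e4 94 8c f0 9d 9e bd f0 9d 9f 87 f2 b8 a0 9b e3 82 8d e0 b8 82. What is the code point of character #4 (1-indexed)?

Offset 0: leading byte 0xE5 = 11100101 → 3-byte char #1 = E5 BA A7.
Offset 3: leading byte 0xD3 = 11010011 → 2-byte char #2 = D3 92.
Offset 5: leading byte 0xEA = 11101010 → 3-byte char #3 = EA BA B7.
Offset 8: leading byte 0xC8 = 11001000 → 2-byte char #4 = C8 B7.
Leading byte 0xC8 = 11001000 matches 110xxxxx → 2-byte sequence.
Byte 1: 0xC8 = 11001000, payload 01000 (5 bits).
Byte 2: 0xB7 = 10110111 (10xxxxxx ✓), payload 110111.
Concatenate: 01000110111 = 0x237 (11 bits → U+0237).

U+0237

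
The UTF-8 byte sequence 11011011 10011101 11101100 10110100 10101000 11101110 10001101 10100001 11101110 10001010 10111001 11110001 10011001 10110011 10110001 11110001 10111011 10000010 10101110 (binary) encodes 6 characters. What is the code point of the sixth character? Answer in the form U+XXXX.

U+7B0AE

Offset 0: leading byte 0xDB = 11011011 → 2-byte char #1 = DB 9D.
Offset 2: leading byte 0xEC = 11101100 → 3-byte char #2 = EC B4 A8.
Offset 5: leading byte 0xEE = 11101110 → 3-byte char #3 = EE 8D A1.
Offset 8: leading byte 0xEE = 11101110 → 3-byte char #4 = EE 8A B9.
Offset 11: leading byte 0xF1 = 11110001 → 4-byte char #5 = F1 99 B3 B1.
Offset 15: leading byte 0xF1 = 11110001 → 4-byte char #6 = F1 BB 82 AE.
Leading byte 0xF1 = 11110001 matches 11110xxx → 4-byte sequence.
Byte 1: 0xF1 = 11110001, payload 001 (3 bits).
Byte 2: 0xBB = 10111011 (10xxxxxx ✓), payload 111011.
Byte 3: 0x82 = 10000010 (10xxxxxx ✓), payload 000010.
Byte 4: 0xAE = 10101110 (10xxxxxx ✓), payload 101110.
Concatenate: 001111011000010101110 = 0x7B0AE (21 bits → U+7B0AE).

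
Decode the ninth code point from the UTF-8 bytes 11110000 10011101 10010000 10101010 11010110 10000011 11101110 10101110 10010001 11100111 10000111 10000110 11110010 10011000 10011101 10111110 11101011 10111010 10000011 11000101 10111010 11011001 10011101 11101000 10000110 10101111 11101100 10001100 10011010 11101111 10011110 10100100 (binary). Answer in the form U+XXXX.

U+81AF

Offset 0: leading byte 0xF0 = 11110000 → 4-byte char #1 = F0 9D 90 AA.
Offset 4: leading byte 0xD6 = 11010110 → 2-byte char #2 = D6 83.
Offset 6: leading byte 0xEE = 11101110 → 3-byte char #3 = EE AE 91.
Offset 9: leading byte 0xE7 = 11100111 → 3-byte char #4 = E7 87 86.
Offset 12: leading byte 0xF2 = 11110010 → 4-byte char #5 = F2 98 9D BE.
Offset 16: leading byte 0xEB = 11101011 → 3-byte char #6 = EB BA 83.
Offset 19: leading byte 0xC5 = 11000101 → 2-byte char #7 = C5 BA.
Offset 21: leading byte 0xD9 = 11011001 → 2-byte char #8 = D9 9D.
Offset 23: leading byte 0xE8 = 11101000 → 3-byte char #9 = E8 86 AF.
Leading byte 0xE8 = 11101000 matches 1110xxxx → 3-byte sequence.
Byte 1: 0xE8 = 11101000, payload 1000 (4 bits).
Byte 2: 0x86 = 10000110 (10xxxxxx ✓), payload 000110.
Byte 3: 0xAF = 10101111 (10xxxxxx ✓), payload 101111.
Concatenate: 1000000110101111 = 0x81AF (16 bits → U+81AF).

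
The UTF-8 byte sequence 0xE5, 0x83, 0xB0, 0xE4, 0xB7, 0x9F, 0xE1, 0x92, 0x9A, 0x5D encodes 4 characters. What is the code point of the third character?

U+149A

Offset 0: leading byte 0xE5 = 11100101 → 3-byte char #1 = E5 83 B0.
Offset 3: leading byte 0xE4 = 11100100 → 3-byte char #2 = E4 B7 9F.
Offset 6: leading byte 0xE1 = 11100001 → 3-byte char #3 = E1 92 9A.
Leading byte 0xE1 = 11100001 matches 1110xxxx → 3-byte sequence.
Byte 1: 0xE1 = 11100001, payload 0001 (4 bits).
Byte 2: 0x92 = 10010010 (10xxxxxx ✓), payload 010010.
Byte 3: 0x9A = 10011010 (10xxxxxx ✓), payload 011010.
Concatenate: 0001010010011010 = 0x149A (16 bits → U+149A).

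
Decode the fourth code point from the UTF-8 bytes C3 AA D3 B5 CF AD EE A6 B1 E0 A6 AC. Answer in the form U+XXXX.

Offset 0: leading byte 0xC3 = 11000011 → 2-byte char #1 = C3 AA.
Offset 2: leading byte 0xD3 = 11010011 → 2-byte char #2 = D3 B5.
Offset 4: leading byte 0xCF = 11001111 → 2-byte char #3 = CF AD.
Offset 6: leading byte 0xEE = 11101110 → 3-byte char #4 = EE A6 B1.
Leading byte 0xEE = 11101110 matches 1110xxxx → 3-byte sequence.
Byte 1: 0xEE = 11101110, payload 1110 (4 bits).
Byte 2: 0xA6 = 10100110 (10xxxxxx ✓), payload 100110.
Byte 3: 0xB1 = 10110001 (10xxxxxx ✓), payload 110001.
Concatenate: 1110100110110001 = 0xE9B1 (16 bits → U+E9B1).

U+E9B1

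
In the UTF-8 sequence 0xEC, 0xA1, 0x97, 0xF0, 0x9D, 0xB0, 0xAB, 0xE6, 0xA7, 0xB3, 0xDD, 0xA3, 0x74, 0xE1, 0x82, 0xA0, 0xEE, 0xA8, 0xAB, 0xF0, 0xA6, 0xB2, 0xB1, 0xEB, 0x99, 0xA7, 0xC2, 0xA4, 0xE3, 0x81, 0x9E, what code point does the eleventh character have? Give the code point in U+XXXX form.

U+305E

Offset 0: leading byte 0xEC = 11101100 → 3-byte char #1 = EC A1 97.
Offset 3: leading byte 0xF0 = 11110000 → 4-byte char #2 = F0 9D B0 AB.
Offset 7: leading byte 0xE6 = 11100110 → 3-byte char #3 = E6 A7 B3.
Offset 10: leading byte 0xDD = 11011101 → 2-byte char #4 = DD A3.
Offset 12: leading byte 0x74 = 01110100 → 1-byte char #5 = 74.
Offset 13: leading byte 0xE1 = 11100001 → 3-byte char #6 = E1 82 A0.
Offset 16: leading byte 0xEE = 11101110 → 3-byte char #7 = EE A8 AB.
Offset 19: leading byte 0xF0 = 11110000 → 4-byte char #8 = F0 A6 B2 B1.
Offset 23: leading byte 0xEB = 11101011 → 3-byte char #9 = EB 99 A7.
Offset 26: leading byte 0xC2 = 11000010 → 2-byte char #10 = C2 A4.
Offset 28: leading byte 0xE3 = 11100011 → 3-byte char #11 = E3 81 9E.
Leading byte 0xE3 = 11100011 matches 1110xxxx → 3-byte sequence.
Byte 1: 0xE3 = 11100011, payload 0011 (4 bits).
Byte 2: 0x81 = 10000001 (10xxxxxx ✓), payload 000001.
Byte 3: 0x9E = 10011110 (10xxxxxx ✓), payload 011110.
Concatenate: 0011000001011110 = 0x305E (16 bits → U+305E).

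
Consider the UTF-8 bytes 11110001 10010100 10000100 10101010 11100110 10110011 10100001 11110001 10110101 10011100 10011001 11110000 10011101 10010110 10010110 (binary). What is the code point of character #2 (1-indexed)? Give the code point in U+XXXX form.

U+6CE1

Offset 0: leading byte 0xF1 = 11110001 → 4-byte char #1 = F1 94 84 AA.
Offset 4: leading byte 0xE6 = 11100110 → 3-byte char #2 = E6 B3 A1.
Leading byte 0xE6 = 11100110 matches 1110xxxx → 3-byte sequence.
Byte 1: 0xE6 = 11100110, payload 0110 (4 bits).
Byte 2: 0xB3 = 10110011 (10xxxxxx ✓), payload 110011.
Byte 3: 0xA1 = 10100001 (10xxxxxx ✓), payload 100001.
Concatenate: 0110110011100001 = 0x6CE1 (16 bits → U+6CE1).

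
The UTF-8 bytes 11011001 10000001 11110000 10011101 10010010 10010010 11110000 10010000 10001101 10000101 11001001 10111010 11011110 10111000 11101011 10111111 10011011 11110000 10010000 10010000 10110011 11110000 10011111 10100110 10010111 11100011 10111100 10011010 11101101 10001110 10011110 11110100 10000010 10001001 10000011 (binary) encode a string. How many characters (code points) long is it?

Byte at offset 0: 0xD9 = 11011001 → 2-byte char (#1). Advance 2.
Byte at offset 2: 0xF0 = 11110000 → 4-byte char (#2). Advance 4.
Byte at offset 6: 0xF0 = 11110000 → 4-byte char (#3). Advance 4.
Byte at offset 10: 0xC9 = 11001001 → 2-byte char (#4). Advance 2.
Byte at offset 12: 0xDE = 11011110 → 2-byte char (#5). Advance 2.
Byte at offset 14: 0xEB = 11101011 → 3-byte char (#6). Advance 3.
Byte at offset 17: 0xF0 = 11110000 → 4-byte char (#7). Advance 4.
Byte at offset 21: 0xF0 = 11110000 → 4-byte char (#8). Advance 4.
Byte at offset 25: 0xE3 = 11100011 → 3-byte char (#9). Advance 3.
Byte at offset 28: 0xED = 11101101 → 3-byte char (#10). Advance 3.
Byte at offset 31: 0xF4 = 11110100 → 4-byte char (#11). Advance 4.
Reached end at offset 35 after 11 code points.

11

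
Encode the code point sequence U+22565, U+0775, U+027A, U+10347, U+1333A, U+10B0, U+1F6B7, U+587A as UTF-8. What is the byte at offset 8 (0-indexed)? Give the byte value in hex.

U+22565 → 4-byte form F0 A2 95 A5 at offsets 0–3.
U+0775 → 2-byte form DD B5 at offsets 4–5.
U+027A → 2-byte form C9 BA at offsets 6–7.
U+10347 → 4-byte form F0 90 8D 87 at offsets 8–11.
Offset 8 falls in char 4's range; it's byte 1 of F0 90 8D 87 = 0xF0.

0xF0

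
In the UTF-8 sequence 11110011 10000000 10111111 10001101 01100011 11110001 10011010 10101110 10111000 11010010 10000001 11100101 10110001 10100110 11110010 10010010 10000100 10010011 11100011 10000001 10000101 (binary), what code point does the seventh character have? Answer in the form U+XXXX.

U+3045

Offset 0: leading byte 0xF3 = 11110011 → 4-byte char #1 = F3 80 BF 8D.
Offset 4: leading byte 0x63 = 01100011 → 1-byte char #2 = 63.
Offset 5: leading byte 0xF1 = 11110001 → 4-byte char #3 = F1 9A AE B8.
Offset 9: leading byte 0xD2 = 11010010 → 2-byte char #4 = D2 81.
Offset 11: leading byte 0xE5 = 11100101 → 3-byte char #5 = E5 B1 A6.
Offset 14: leading byte 0xF2 = 11110010 → 4-byte char #6 = F2 92 84 93.
Offset 18: leading byte 0xE3 = 11100011 → 3-byte char #7 = E3 81 85.
Leading byte 0xE3 = 11100011 matches 1110xxxx → 3-byte sequence.
Byte 1: 0xE3 = 11100011, payload 0011 (4 bits).
Byte 2: 0x81 = 10000001 (10xxxxxx ✓), payload 000001.
Byte 3: 0x85 = 10000101 (10xxxxxx ✓), payload 000101.
Concatenate: 0011000001000101 = 0x3045 (16 bits → U+3045).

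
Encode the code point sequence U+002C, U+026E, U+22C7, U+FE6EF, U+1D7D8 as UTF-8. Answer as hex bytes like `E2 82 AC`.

2C C9 AE E2 8B 87 F3 BE 9B AF F0 9D 9F 98

U+002C: 1-byte form → 2C.
U+026E: 2-byte form → C9 AE.
U+22C7: 3-byte form → E2 8B 87.
U+FE6EF: 4-byte form → F3 BE 9B AF.
U+1D7D8: 4-byte form → F0 9D 9F 98.
Concatenated (14 bytes): 2C C9 AE E2 8B 87 F3 BE 9B AF F0 9D 9F 98.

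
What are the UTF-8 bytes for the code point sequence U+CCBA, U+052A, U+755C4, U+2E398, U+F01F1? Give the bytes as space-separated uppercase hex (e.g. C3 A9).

EC B2 BA D4 AA F1 B5 97 84 F0 AE 8E 98 F3 B0 87 B1

U+CCBA: 3-byte form → EC B2 BA.
U+052A: 2-byte form → D4 AA.
U+755C4: 4-byte form → F1 B5 97 84.
U+2E398: 4-byte form → F0 AE 8E 98.
U+F01F1: 4-byte form → F3 B0 87 B1.
Concatenated (17 bytes): EC B2 BA D4 AA F1 B5 97 84 F0 AE 8E 98 F3 B0 87 B1.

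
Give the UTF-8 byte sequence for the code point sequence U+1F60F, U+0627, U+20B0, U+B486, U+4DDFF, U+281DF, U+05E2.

U+1F60F: 4-byte form → F0 9F 98 8F.
U+0627: 2-byte form → D8 A7.
U+20B0: 3-byte form → E2 82 B0.
U+B486: 3-byte form → EB 92 86.
U+4DDFF: 4-byte form → F1 8D B7 BF.
U+281DF: 4-byte form → F0 A8 87 9F.
U+05E2: 2-byte form → D7 A2.
Concatenated (22 bytes): F0 9F 98 8F D8 A7 E2 82 B0 EB 92 86 F1 8D B7 BF F0 A8 87 9F D7 A2.

F0 9F 98 8F D8 A7 E2 82 B0 EB 92 86 F1 8D B7 BF F0 A8 87 9F D7 A2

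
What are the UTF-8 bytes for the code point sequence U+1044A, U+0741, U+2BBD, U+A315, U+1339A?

F0 90 91 8A DD 81 E2 AE BD EA 8C 95 F0 93 8E 9A

U+1044A: 4-byte form → F0 90 91 8A.
U+0741: 2-byte form → DD 81.
U+2BBD: 3-byte form → E2 AE BD.
U+A315: 3-byte form → EA 8C 95.
U+1339A: 4-byte form → F0 93 8E 9A.
Concatenated (16 bytes): F0 90 91 8A DD 81 E2 AE BD EA 8C 95 F0 93 8E 9A.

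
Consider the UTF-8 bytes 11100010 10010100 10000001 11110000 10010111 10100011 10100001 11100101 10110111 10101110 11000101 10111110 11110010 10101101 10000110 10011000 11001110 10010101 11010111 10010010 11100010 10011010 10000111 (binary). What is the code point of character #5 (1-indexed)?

U+AD198

Offset 0: leading byte 0xE2 = 11100010 → 3-byte char #1 = E2 94 81.
Offset 3: leading byte 0xF0 = 11110000 → 4-byte char #2 = F0 97 A3 A1.
Offset 7: leading byte 0xE5 = 11100101 → 3-byte char #3 = E5 B7 AE.
Offset 10: leading byte 0xC5 = 11000101 → 2-byte char #4 = C5 BE.
Offset 12: leading byte 0xF2 = 11110010 → 4-byte char #5 = F2 AD 86 98.
Leading byte 0xF2 = 11110010 matches 11110xxx → 4-byte sequence.
Byte 1: 0xF2 = 11110010, payload 010 (3 bits).
Byte 2: 0xAD = 10101101 (10xxxxxx ✓), payload 101101.
Byte 3: 0x86 = 10000110 (10xxxxxx ✓), payload 000110.
Byte 4: 0x98 = 10011000 (10xxxxxx ✓), payload 011000.
Concatenate: 010101101000110011000 = 0xAD198 (21 bits → U+AD198).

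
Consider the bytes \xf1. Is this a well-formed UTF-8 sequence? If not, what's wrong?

invalid (sequence truncated)

Leading byte 0xF1 = 11110001 → 4-byte form, but only 1 byte is present.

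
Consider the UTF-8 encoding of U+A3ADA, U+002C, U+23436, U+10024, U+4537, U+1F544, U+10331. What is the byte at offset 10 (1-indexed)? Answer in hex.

0xF0

1-indexed offset 10 is 0-indexed offset 9.
U+A3ADA → 4-byte form F2 A3 AB 9A at offsets 0–3.
U+002C → 1-byte form 2C at offsets 4–4.
U+23436 → 4-byte form F0 A3 90 B6 at offsets 5–8.
U+10024 → 4-byte form F0 90 80 A4 at offsets 9–12.
Offset 9 falls in char 4's range; it's byte 1 of F0 90 80 A4 = 0xF0.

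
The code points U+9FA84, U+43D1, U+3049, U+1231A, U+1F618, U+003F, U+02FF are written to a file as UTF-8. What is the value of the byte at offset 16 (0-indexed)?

U+9FA84 → 4-byte form F2 9F AA 84 at offsets 0–3.
U+43D1 → 3-byte form E4 8F 91 at offsets 4–6.
U+3049 → 3-byte form E3 81 89 at offsets 7–9.
U+1231A → 4-byte form F0 92 8C 9A at offsets 10–13.
U+1F618 → 4-byte form F0 9F 98 98 at offsets 14–17.
Offset 16 falls in char 5's range; it's byte 3 of F0 9F 98 98 = 0x98.

0x98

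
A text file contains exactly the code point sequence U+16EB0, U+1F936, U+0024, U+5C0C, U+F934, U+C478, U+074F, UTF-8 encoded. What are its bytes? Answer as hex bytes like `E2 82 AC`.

F0 96 BA B0 F0 9F A4 B6 24 E5 B0 8C EF A4 B4 EC 91 B8 DD 8F

U+16EB0: 4-byte form → F0 96 BA B0.
U+1F936: 4-byte form → F0 9F A4 B6.
U+0024: 1-byte form → 24.
U+5C0C: 3-byte form → E5 B0 8C.
U+F934: 3-byte form → EF A4 B4.
U+C478: 3-byte form → EC 91 B8.
U+074F: 2-byte form → DD 8F.
Concatenated (20 bytes): F0 96 BA B0 F0 9F A4 B6 24 E5 B0 8C EF A4 B4 EC 91 B8 DD 8F.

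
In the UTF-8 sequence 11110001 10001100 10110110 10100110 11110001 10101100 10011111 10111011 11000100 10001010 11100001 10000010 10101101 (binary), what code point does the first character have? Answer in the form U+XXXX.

Offset 0: leading byte 0xF1 = 11110001 → 4-byte char #1 = F1 8C B6 A6.
Leading byte 0xF1 = 11110001 matches 11110xxx → 4-byte sequence.
Byte 1: 0xF1 = 11110001, payload 001 (3 bits).
Byte 2: 0x8C = 10001100 (10xxxxxx ✓), payload 001100.
Byte 3: 0xB6 = 10110110 (10xxxxxx ✓), payload 110110.
Byte 4: 0xA6 = 10100110 (10xxxxxx ✓), payload 100110.
Concatenate: 001001100110110100110 = 0x4CDA6 (21 bits → U+4CDA6).

U+4CDA6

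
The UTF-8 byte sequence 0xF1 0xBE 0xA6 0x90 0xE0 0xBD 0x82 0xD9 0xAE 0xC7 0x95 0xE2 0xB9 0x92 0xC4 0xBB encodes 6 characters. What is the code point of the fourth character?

Offset 0: leading byte 0xF1 = 11110001 → 4-byte char #1 = F1 BE A6 90.
Offset 4: leading byte 0xE0 = 11100000 → 3-byte char #2 = E0 BD 82.
Offset 7: leading byte 0xD9 = 11011001 → 2-byte char #3 = D9 AE.
Offset 9: leading byte 0xC7 = 11000111 → 2-byte char #4 = C7 95.
Leading byte 0xC7 = 11000111 matches 110xxxxx → 2-byte sequence.
Byte 1: 0xC7 = 11000111, payload 00111 (5 bits).
Byte 2: 0x95 = 10010101 (10xxxxxx ✓), payload 010101.
Concatenate: 00111010101 = 0x1D5 (11 bits → U+01D5).

U+01D5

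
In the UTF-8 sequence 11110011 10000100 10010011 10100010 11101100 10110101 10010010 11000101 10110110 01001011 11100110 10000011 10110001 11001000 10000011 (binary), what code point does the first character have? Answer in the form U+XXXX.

Offset 0: leading byte 0xF3 = 11110011 → 4-byte char #1 = F3 84 93 A2.
Leading byte 0xF3 = 11110011 matches 11110xxx → 4-byte sequence.
Byte 1: 0xF3 = 11110011, payload 011 (3 bits).
Byte 2: 0x84 = 10000100 (10xxxxxx ✓), payload 000100.
Byte 3: 0x93 = 10010011 (10xxxxxx ✓), payload 010011.
Byte 4: 0xA2 = 10100010 (10xxxxxx ✓), payload 100010.
Concatenate: 011000100010011100010 = 0xC44E2 (21 bits → U+C44E2).

U+C44E2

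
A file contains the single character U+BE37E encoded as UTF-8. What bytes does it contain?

F2 BE 8D BE

U+BE37E = 0xBE37E = 779134 decimal. In range U+10000–U+10FFFF → 4-byte form: 11110xxx 10xxxxxx 10xxxxxx 10xxxxxx.
Binary (21 bits): 010111110001101111110.
Split 3+6+6+6: 010 | 111110 | 001101 | 111110.
Byte 1: 11110010 = 0xF2.
Byte 2: 10111110 = 0xBE.
Byte 3: 10001101 = 0x8D.
Byte 4: 10111110 = 0xBE.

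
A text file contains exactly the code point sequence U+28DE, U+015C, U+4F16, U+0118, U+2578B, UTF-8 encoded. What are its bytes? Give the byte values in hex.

U+28DE: 3-byte form → E2 A3 9E.
U+015C: 2-byte form → C5 9C.
U+4F16: 3-byte form → E4 BC 96.
U+0118: 2-byte form → C4 98.
U+2578B: 4-byte form → F0 A5 9E 8B.
Concatenated (14 bytes): E2 A3 9E C5 9C E4 BC 96 C4 98 F0 A5 9E 8B.

E2 A3 9E C5 9C E4 BC 96 C4 98 F0 A5 9E 8B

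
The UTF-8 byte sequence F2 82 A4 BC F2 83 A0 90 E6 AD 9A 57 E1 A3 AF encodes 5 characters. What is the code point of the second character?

Offset 0: leading byte 0xF2 = 11110010 → 4-byte char #1 = F2 82 A4 BC.
Offset 4: leading byte 0xF2 = 11110010 → 4-byte char #2 = F2 83 A0 90.
Leading byte 0xF2 = 11110010 matches 11110xxx → 4-byte sequence.
Byte 1: 0xF2 = 11110010, payload 010 (3 bits).
Byte 2: 0x83 = 10000011 (10xxxxxx ✓), payload 000011.
Byte 3: 0xA0 = 10100000 (10xxxxxx ✓), payload 100000.
Byte 4: 0x90 = 10010000 (10xxxxxx ✓), payload 010000.
Concatenate: 010000011100000010000 = 0x83810 (21 bits → U+83810).

U+83810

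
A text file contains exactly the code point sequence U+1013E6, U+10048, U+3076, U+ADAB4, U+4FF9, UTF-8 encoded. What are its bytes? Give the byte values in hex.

U+1013E6: 4-byte form → F4 81 8F A6.
U+10048: 4-byte form → F0 90 81 88.
U+3076: 3-byte form → E3 81 B6.
U+ADAB4: 4-byte form → F2 AD AA B4.
U+4FF9: 3-byte form → E4 BF B9.
Concatenated (18 bytes): F4 81 8F A6 F0 90 81 88 E3 81 B6 F2 AD AA B4 E4 BF B9.

F4 81 8F A6 F0 90 81 88 E3 81 B6 F2 AD AA B4 E4 BF B9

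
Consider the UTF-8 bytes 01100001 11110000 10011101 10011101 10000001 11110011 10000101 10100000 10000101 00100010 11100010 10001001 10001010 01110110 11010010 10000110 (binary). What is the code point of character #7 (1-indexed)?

U+0486

Offset 0: leading byte 0x61 = 01100001 → 1-byte char #1 = 61.
Offset 1: leading byte 0xF0 = 11110000 → 4-byte char #2 = F0 9D 9D 81.
Offset 5: leading byte 0xF3 = 11110011 → 4-byte char #3 = F3 85 A0 85.
Offset 9: leading byte 0x22 = 00100010 → 1-byte char #4 = 22.
Offset 10: leading byte 0xE2 = 11100010 → 3-byte char #5 = E2 89 8A.
Offset 13: leading byte 0x76 = 01110110 → 1-byte char #6 = 76.
Offset 14: leading byte 0xD2 = 11010010 → 2-byte char #7 = D2 86.
Leading byte 0xD2 = 11010010 matches 110xxxxx → 2-byte sequence.
Byte 1: 0xD2 = 11010010, payload 10010 (5 bits).
Byte 2: 0x86 = 10000110 (10xxxxxx ✓), payload 000110.
Concatenate: 10010000110 = 0x486 (11 bits → U+0486).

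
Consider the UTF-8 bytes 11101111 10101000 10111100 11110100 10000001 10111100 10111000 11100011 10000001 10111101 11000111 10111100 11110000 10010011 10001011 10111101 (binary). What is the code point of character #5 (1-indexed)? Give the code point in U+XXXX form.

U+132FD

Offset 0: leading byte 0xEF = 11101111 → 3-byte char #1 = EF A8 BC.
Offset 3: leading byte 0xF4 = 11110100 → 4-byte char #2 = F4 81 BC B8.
Offset 7: leading byte 0xE3 = 11100011 → 3-byte char #3 = E3 81 BD.
Offset 10: leading byte 0xC7 = 11000111 → 2-byte char #4 = C7 BC.
Offset 12: leading byte 0xF0 = 11110000 → 4-byte char #5 = F0 93 8B BD.
Leading byte 0xF0 = 11110000 matches 11110xxx → 4-byte sequence.
Byte 1: 0xF0 = 11110000, payload 000 (3 bits).
Byte 2: 0x93 = 10010011 (10xxxxxx ✓), payload 010011.
Byte 3: 0x8B = 10001011 (10xxxxxx ✓), payload 001011.
Byte 4: 0xBD = 10111101 (10xxxxxx ✓), payload 111101.
Concatenate: 000010011001011111101 = 0x132FD (21 bits → U+132FD).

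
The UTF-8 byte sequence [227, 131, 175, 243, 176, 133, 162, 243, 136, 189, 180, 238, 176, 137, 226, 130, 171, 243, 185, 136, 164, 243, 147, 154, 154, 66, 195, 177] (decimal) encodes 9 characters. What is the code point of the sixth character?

Offset 0: leading byte 0xE3 = 11100011 → 3-byte char #1 = E3 83 AF.
Offset 3: leading byte 0xF3 = 11110011 → 4-byte char #2 = F3 B0 85 A2.
Offset 7: leading byte 0xF3 = 11110011 → 4-byte char #3 = F3 88 BD B4.
Offset 11: leading byte 0xEE = 11101110 → 3-byte char #4 = EE B0 89.
Offset 14: leading byte 0xE2 = 11100010 → 3-byte char #5 = E2 82 AB.
Offset 17: leading byte 0xF3 = 11110011 → 4-byte char #6 = F3 B9 88 A4.
Leading byte 0xF3 = 11110011 matches 11110xxx → 4-byte sequence.
Byte 1: 0xF3 = 11110011, payload 011 (3 bits).
Byte 2: 0xB9 = 10111001 (10xxxxxx ✓), payload 111001.
Byte 3: 0x88 = 10001000 (10xxxxxx ✓), payload 001000.
Byte 4: 0xA4 = 10100100 (10xxxxxx ✓), payload 100100.
Concatenate: 011111001001000100100 = 0xF9224 (21 bits → U+F9224).

U+F9224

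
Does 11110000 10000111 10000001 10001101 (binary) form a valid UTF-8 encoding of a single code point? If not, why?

invalid (overlong encoding)

Leading byte 0xF0 = 11110000 → 4-byte form.
Continuation bytes all match 10xxxxxx. Payload decodes to 0x704D.
But 0x704D < 0x10000, the minimum for a 4-byte sequence — this is an overlong encoding.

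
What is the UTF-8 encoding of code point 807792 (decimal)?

F3 85 8D B0

U+C5370 = 0xC5370 = 807792 decimal. In range U+10000–U+10FFFF → 4-byte form: 11110xxx 10xxxxxx 10xxxxxx 10xxxxxx.
Binary (21 bits): 011000101001101110000.
Split 3+6+6+6: 011 | 000101 | 001101 | 110000.
Byte 1: 11110011 = 0xF3.
Byte 2: 10000101 = 0x85.
Byte 3: 10001101 = 0x8D.
Byte 4: 10110000 = 0xB0.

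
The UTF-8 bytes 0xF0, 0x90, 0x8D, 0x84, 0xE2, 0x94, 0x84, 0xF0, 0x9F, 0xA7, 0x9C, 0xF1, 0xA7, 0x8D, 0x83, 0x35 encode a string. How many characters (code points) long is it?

Byte at offset 0: 0xF0 = 11110000 → 4-byte char (#1). Advance 4.
Byte at offset 4: 0xE2 = 11100010 → 3-byte char (#2). Advance 3.
Byte at offset 7: 0xF0 = 11110000 → 4-byte char (#3). Advance 4.
Byte at offset 11: 0xF1 = 11110001 → 4-byte char (#4). Advance 4.
Byte at offset 15: 0x35 = 00110101 → 1-byte char (#5). Advance 1.
Reached end at offset 16 after 5 code points.

5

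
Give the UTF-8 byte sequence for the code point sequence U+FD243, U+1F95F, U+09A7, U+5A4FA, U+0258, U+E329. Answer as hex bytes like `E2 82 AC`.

U+FD243: 4-byte form → F3 BD 89 83.
U+1F95F: 4-byte form → F0 9F A5 9F.
U+09A7: 3-byte form → E0 A6 A7.
U+5A4FA: 4-byte form → F1 9A 93 BA.
U+0258: 2-byte form → C9 98.
U+E329: 3-byte form → EE 8C A9.
Concatenated (20 bytes): F3 BD 89 83 F0 9F A5 9F E0 A6 A7 F1 9A 93 BA C9 98 EE 8C A9.

F3 BD 89 83 F0 9F A5 9F E0 A6 A7 F1 9A 93 BA C9 98 EE 8C A9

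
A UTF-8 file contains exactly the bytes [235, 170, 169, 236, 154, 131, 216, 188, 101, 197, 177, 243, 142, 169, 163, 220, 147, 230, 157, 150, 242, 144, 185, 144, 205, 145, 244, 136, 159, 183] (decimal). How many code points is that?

Byte at offset 0: 0xEB = 11101011 → 3-byte char (#1). Advance 3.
Byte at offset 3: 0xEC = 11101100 → 3-byte char (#2). Advance 3.
Byte at offset 6: 0xD8 = 11011000 → 2-byte char (#3). Advance 2.
Byte at offset 8: 0x65 = 01100101 → 1-byte char (#4). Advance 1.
Byte at offset 9: 0xC5 = 11000101 → 2-byte char (#5). Advance 2.
Byte at offset 11: 0xF3 = 11110011 → 4-byte char (#6). Advance 4.
Byte at offset 15: 0xDC = 11011100 → 2-byte char (#7). Advance 2.
Byte at offset 17: 0xE6 = 11100110 → 3-byte char (#8). Advance 3.
Byte at offset 20: 0xF2 = 11110010 → 4-byte char (#9). Advance 4.
Byte at offset 24: 0xCD = 11001101 → 2-byte char (#10). Advance 2.
Byte at offset 26: 0xF4 = 11110100 → 4-byte char (#11). Advance 4.
Reached end at offset 30 after 11 code points.

11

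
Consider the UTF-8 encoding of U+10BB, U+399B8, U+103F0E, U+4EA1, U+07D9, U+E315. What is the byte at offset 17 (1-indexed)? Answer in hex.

1-indexed offset 17 is 0-indexed offset 16.
U+10BB → 3-byte form E1 82 BB at offsets 0–2.
U+399B8 → 4-byte form F0 B9 A6 B8 at offsets 3–6.
U+103F0E → 4-byte form F4 83 BC 8E at offsets 7–10.
U+4EA1 → 3-byte form E4 BA A1 at offsets 11–13.
U+07D9 → 2-byte form DF 99 at offsets 14–15.
U+E315 → 3-byte form EE 8C 95 at offsets 16–18.
Offset 16 falls in char 6's range; it's byte 1 of EE 8C 95 = 0xEE.

0xEE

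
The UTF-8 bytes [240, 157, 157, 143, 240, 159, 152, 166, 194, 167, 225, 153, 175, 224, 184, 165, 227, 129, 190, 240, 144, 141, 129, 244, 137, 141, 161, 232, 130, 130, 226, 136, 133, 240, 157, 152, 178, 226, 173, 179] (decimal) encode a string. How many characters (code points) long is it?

12

Byte at offset 0: 0xF0 = 11110000 → 4-byte char (#1). Advance 4.
Byte at offset 4: 0xF0 = 11110000 → 4-byte char (#2). Advance 4.
Byte at offset 8: 0xC2 = 11000010 → 2-byte char (#3). Advance 2.
Byte at offset 10: 0xE1 = 11100001 → 3-byte char (#4). Advance 3.
Byte at offset 13: 0xE0 = 11100000 → 3-byte char (#5). Advance 3.
Byte at offset 16: 0xE3 = 11100011 → 3-byte char (#6). Advance 3.
Byte at offset 19: 0xF0 = 11110000 → 4-byte char (#7). Advance 4.
Byte at offset 23: 0xF4 = 11110100 → 4-byte char (#8). Advance 4.
Byte at offset 27: 0xE8 = 11101000 → 3-byte char (#9). Advance 3.
Byte at offset 30: 0xE2 = 11100010 → 3-byte char (#10). Advance 3.
Byte at offset 33: 0xF0 = 11110000 → 4-byte char (#11). Advance 4.
Byte at offset 37: 0xE2 = 11100010 → 3-byte char (#12). Advance 3.
Reached end at offset 40 after 12 code points.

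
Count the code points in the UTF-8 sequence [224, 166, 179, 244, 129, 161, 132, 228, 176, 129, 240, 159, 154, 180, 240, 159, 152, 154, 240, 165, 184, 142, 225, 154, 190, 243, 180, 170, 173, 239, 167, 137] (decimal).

9

Byte at offset 0: 0xE0 = 11100000 → 3-byte char (#1). Advance 3.
Byte at offset 3: 0xF4 = 11110100 → 4-byte char (#2). Advance 4.
Byte at offset 7: 0xE4 = 11100100 → 3-byte char (#3). Advance 3.
Byte at offset 10: 0xF0 = 11110000 → 4-byte char (#4). Advance 4.
Byte at offset 14: 0xF0 = 11110000 → 4-byte char (#5). Advance 4.
Byte at offset 18: 0xF0 = 11110000 → 4-byte char (#6). Advance 4.
Byte at offset 22: 0xE1 = 11100001 → 3-byte char (#7). Advance 3.
Byte at offset 25: 0xF3 = 11110011 → 4-byte char (#8). Advance 4.
Byte at offset 29: 0xEF = 11101111 → 3-byte char (#9). Advance 3.
Reached end at offset 32 after 9 code points.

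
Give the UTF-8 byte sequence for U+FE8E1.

F3 BE A3 A1

U+FE8E1 = 0xFE8E1 = 1042657 decimal. In range U+10000–U+10FFFF → 4-byte form: 11110xxx 10xxxxxx 10xxxxxx 10xxxxxx.
Binary (21 bits): 011111110100011100001.
Split 3+6+6+6: 011 | 111110 | 100011 | 100001.
Byte 1: 11110011 = 0xF3.
Byte 2: 10111110 = 0xBE.
Byte 3: 10100011 = 0xA3.
Byte 4: 10100001 = 0xA1.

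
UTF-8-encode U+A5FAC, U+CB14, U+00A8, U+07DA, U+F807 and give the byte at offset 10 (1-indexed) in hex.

0xDF

1-indexed offset 10 is 0-indexed offset 9.
U+A5FAC → 4-byte form F2 A5 BE AC at offsets 0–3.
U+CB14 → 3-byte form EC AC 94 at offsets 4–6.
U+00A8 → 2-byte form C2 A8 at offsets 7–8.
U+07DA → 2-byte form DF 9A at offsets 9–10.
Offset 9 falls in char 4's range; it's byte 1 of DF 9A = 0xDF.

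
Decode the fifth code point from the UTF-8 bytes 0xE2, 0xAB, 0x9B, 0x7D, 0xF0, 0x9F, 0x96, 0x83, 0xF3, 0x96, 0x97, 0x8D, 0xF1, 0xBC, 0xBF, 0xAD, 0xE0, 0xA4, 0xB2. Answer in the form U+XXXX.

Offset 0: leading byte 0xE2 = 11100010 → 3-byte char #1 = E2 AB 9B.
Offset 3: leading byte 0x7D = 01111101 → 1-byte char #2 = 7D.
Offset 4: leading byte 0xF0 = 11110000 → 4-byte char #3 = F0 9F 96 83.
Offset 8: leading byte 0xF3 = 11110011 → 4-byte char #4 = F3 96 97 8D.
Offset 12: leading byte 0xF1 = 11110001 → 4-byte char #5 = F1 BC BF AD.
Leading byte 0xF1 = 11110001 matches 11110xxx → 4-byte sequence.
Byte 1: 0xF1 = 11110001, payload 001 (3 bits).
Byte 2: 0xBC = 10111100 (10xxxxxx ✓), payload 111100.
Byte 3: 0xBF = 10111111 (10xxxxxx ✓), payload 111111.
Byte 4: 0xAD = 10101101 (10xxxxxx ✓), payload 101101.
Concatenate: 001111100111111101101 = 0x7CFED (21 bits → U+7CFED).

U+7CFED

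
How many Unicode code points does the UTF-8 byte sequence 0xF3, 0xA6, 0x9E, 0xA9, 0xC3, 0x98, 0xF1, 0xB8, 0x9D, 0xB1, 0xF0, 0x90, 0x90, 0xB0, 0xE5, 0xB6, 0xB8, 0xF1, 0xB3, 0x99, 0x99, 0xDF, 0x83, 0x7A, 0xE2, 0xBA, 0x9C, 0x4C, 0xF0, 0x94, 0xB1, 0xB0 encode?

Byte at offset 0: 0xF3 = 11110011 → 4-byte char (#1). Advance 4.
Byte at offset 4: 0xC3 = 11000011 → 2-byte char (#2). Advance 2.
Byte at offset 6: 0xF1 = 11110001 → 4-byte char (#3). Advance 4.
Byte at offset 10: 0xF0 = 11110000 → 4-byte char (#4). Advance 4.
Byte at offset 14: 0xE5 = 11100101 → 3-byte char (#5). Advance 3.
Byte at offset 17: 0xF1 = 11110001 → 4-byte char (#6). Advance 4.
Byte at offset 21: 0xDF = 11011111 → 2-byte char (#7). Advance 2.
Byte at offset 23: 0x7A = 01111010 → 1-byte char (#8). Advance 1.
Byte at offset 24: 0xE2 = 11100010 → 3-byte char (#9). Advance 3.
Byte at offset 27: 0x4C = 01001100 → 1-byte char (#10). Advance 1.
Byte at offset 28: 0xF0 = 11110000 → 4-byte char (#11). Advance 4.
Reached end at offset 32 after 11 code points.

11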